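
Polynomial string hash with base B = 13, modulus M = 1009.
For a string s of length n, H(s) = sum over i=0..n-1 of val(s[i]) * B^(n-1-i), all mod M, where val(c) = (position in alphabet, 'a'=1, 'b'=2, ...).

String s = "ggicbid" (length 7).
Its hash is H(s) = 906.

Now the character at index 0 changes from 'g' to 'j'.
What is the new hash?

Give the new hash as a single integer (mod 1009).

val('g') = 7, val('j') = 10
Position k = 0, exponent = n-1-k = 6
B^6 mod M = 13^6 mod 1009 = 762
Delta = (10 - 7) * 762 mod 1009 = 268
New hash = (906 + 268) mod 1009 = 165

Answer: 165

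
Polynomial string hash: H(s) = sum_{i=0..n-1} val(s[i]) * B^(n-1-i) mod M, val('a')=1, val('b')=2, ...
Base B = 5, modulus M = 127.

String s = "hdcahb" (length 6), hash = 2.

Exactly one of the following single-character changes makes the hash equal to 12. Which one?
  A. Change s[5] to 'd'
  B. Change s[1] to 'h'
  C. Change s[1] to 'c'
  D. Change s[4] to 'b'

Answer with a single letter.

Option A: s[5]='b'->'d', delta=(4-2)*5^0 mod 127 = 2, hash=2+2 mod 127 = 4
Option B: s[1]='d'->'h', delta=(8-4)*5^4 mod 127 = 87, hash=2+87 mod 127 = 89
Option C: s[1]='d'->'c', delta=(3-4)*5^4 mod 127 = 10, hash=2+10 mod 127 = 12 <-- target
Option D: s[4]='h'->'b', delta=(2-8)*5^1 mod 127 = 97, hash=2+97 mod 127 = 99

Answer: C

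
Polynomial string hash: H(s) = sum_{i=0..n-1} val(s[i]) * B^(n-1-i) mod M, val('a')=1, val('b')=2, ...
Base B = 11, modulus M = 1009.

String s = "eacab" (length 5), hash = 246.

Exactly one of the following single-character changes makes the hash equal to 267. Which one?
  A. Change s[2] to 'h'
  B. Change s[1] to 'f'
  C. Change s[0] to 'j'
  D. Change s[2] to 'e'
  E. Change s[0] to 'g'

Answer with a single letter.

Option A: s[2]='c'->'h', delta=(8-3)*11^2 mod 1009 = 605, hash=246+605 mod 1009 = 851
Option B: s[1]='a'->'f', delta=(6-1)*11^3 mod 1009 = 601, hash=246+601 mod 1009 = 847
Option C: s[0]='e'->'j', delta=(10-5)*11^4 mod 1009 = 557, hash=246+557 mod 1009 = 803
Option D: s[2]='c'->'e', delta=(5-3)*11^2 mod 1009 = 242, hash=246+242 mod 1009 = 488
Option E: s[0]='e'->'g', delta=(7-5)*11^4 mod 1009 = 21, hash=246+21 mod 1009 = 267 <-- target

Answer: E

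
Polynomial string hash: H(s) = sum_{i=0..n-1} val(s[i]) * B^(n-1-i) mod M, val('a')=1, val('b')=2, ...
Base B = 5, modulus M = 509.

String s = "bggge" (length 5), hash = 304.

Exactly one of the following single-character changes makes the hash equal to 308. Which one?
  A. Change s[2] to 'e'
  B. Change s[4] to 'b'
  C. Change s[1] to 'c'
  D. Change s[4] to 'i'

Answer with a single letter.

Answer: D

Derivation:
Option A: s[2]='g'->'e', delta=(5-7)*5^2 mod 509 = 459, hash=304+459 mod 509 = 254
Option B: s[4]='e'->'b', delta=(2-5)*5^0 mod 509 = 506, hash=304+506 mod 509 = 301
Option C: s[1]='g'->'c', delta=(3-7)*5^3 mod 509 = 9, hash=304+9 mod 509 = 313
Option D: s[4]='e'->'i', delta=(9-5)*5^0 mod 509 = 4, hash=304+4 mod 509 = 308 <-- target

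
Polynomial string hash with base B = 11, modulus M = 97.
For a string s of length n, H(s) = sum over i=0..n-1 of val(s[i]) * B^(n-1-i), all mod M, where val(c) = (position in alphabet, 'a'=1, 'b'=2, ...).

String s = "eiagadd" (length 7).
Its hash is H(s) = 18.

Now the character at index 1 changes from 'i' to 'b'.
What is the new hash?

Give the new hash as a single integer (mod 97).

Answer: 92

Derivation:
val('i') = 9, val('b') = 2
Position k = 1, exponent = n-1-k = 5
B^5 mod M = 11^5 mod 97 = 31
Delta = (2 - 9) * 31 mod 97 = 74
New hash = (18 + 74) mod 97 = 92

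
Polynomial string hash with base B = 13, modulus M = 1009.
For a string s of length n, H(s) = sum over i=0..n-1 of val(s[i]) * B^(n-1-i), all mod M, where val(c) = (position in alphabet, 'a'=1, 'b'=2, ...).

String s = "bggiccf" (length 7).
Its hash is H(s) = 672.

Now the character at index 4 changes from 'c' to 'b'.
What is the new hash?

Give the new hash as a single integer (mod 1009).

val('c') = 3, val('b') = 2
Position k = 4, exponent = n-1-k = 2
B^2 mod M = 13^2 mod 1009 = 169
Delta = (2 - 3) * 169 mod 1009 = 840
New hash = (672 + 840) mod 1009 = 503

Answer: 503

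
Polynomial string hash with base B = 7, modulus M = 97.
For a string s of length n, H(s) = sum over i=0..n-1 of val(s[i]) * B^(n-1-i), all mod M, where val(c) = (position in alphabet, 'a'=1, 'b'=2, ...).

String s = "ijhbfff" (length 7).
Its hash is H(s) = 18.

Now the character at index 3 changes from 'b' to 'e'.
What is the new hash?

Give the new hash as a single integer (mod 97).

val('b') = 2, val('e') = 5
Position k = 3, exponent = n-1-k = 3
B^3 mod M = 7^3 mod 97 = 52
Delta = (5 - 2) * 52 mod 97 = 59
New hash = (18 + 59) mod 97 = 77

Answer: 77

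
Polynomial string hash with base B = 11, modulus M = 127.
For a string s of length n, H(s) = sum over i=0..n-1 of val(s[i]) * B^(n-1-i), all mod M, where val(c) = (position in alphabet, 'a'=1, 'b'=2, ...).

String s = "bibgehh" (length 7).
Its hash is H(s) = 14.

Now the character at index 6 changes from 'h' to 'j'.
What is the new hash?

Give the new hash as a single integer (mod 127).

Answer: 16

Derivation:
val('h') = 8, val('j') = 10
Position k = 6, exponent = n-1-k = 0
B^0 mod M = 11^0 mod 127 = 1
Delta = (10 - 8) * 1 mod 127 = 2
New hash = (14 + 2) mod 127 = 16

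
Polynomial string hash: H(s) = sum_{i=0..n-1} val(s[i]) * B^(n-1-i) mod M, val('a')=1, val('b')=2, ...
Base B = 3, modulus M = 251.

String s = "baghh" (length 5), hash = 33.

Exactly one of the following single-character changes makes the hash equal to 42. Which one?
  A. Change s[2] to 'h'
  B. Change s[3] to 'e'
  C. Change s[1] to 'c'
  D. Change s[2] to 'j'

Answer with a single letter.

Option A: s[2]='g'->'h', delta=(8-7)*3^2 mod 251 = 9, hash=33+9 mod 251 = 42 <-- target
Option B: s[3]='h'->'e', delta=(5-8)*3^1 mod 251 = 242, hash=33+242 mod 251 = 24
Option C: s[1]='a'->'c', delta=(3-1)*3^3 mod 251 = 54, hash=33+54 mod 251 = 87
Option D: s[2]='g'->'j', delta=(10-7)*3^2 mod 251 = 27, hash=33+27 mod 251 = 60

Answer: A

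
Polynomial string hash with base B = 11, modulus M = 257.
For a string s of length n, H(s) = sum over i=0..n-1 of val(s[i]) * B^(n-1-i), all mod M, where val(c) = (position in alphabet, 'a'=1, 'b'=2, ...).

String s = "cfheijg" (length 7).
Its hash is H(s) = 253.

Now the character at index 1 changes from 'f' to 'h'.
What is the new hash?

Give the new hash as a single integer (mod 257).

Answer: 77

Derivation:
val('f') = 6, val('h') = 8
Position k = 1, exponent = n-1-k = 5
B^5 mod M = 11^5 mod 257 = 169
Delta = (8 - 6) * 169 mod 257 = 81
New hash = (253 + 81) mod 257 = 77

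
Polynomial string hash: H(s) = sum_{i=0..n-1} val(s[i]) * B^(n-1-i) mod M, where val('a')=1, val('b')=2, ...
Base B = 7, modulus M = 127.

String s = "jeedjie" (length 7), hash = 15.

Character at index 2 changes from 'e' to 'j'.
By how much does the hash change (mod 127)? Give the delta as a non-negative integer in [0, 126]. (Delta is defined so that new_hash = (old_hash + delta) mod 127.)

Delta formula: (val(new) - val(old)) * B^(n-1-k) mod M
  val('j') - val('e') = 10 - 5 = 5
  B^(n-1-k) = 7^4 mod 127 = 115
  Delta = 5 * 115 mod 127 = 67

Answer: 67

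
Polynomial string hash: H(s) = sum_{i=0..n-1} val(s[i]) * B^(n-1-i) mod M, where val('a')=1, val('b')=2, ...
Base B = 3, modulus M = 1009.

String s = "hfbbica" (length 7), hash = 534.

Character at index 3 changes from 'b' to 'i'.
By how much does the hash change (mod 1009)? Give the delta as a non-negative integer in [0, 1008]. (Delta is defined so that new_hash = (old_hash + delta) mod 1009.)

Answer: 189

Derivation:
Delta formula: (val(new) - val(old)) * B^(n-1-k) mod M
  val('i') - val('b') = 9 - 2 = 7
  B^(n-1-k) = 3^3 mod 1009 = 27
  Delta = 7 * 27 mod 1009 = 189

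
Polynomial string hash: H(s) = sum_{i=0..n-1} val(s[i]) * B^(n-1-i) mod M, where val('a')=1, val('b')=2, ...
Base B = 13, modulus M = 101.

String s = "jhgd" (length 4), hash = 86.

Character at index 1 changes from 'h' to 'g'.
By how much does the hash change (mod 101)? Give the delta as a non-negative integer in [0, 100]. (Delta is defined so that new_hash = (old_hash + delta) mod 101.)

Answer: 33

Derivation:
Delta formula: (val(new) - val(old)) * B^(n-1-k) mod M
  val('g') - val('h') = 7 - 8 = -1
  B^(n-1-k) = 13^2 mod 101 = 68
  Delta = -1 * 68 mod 101 = 33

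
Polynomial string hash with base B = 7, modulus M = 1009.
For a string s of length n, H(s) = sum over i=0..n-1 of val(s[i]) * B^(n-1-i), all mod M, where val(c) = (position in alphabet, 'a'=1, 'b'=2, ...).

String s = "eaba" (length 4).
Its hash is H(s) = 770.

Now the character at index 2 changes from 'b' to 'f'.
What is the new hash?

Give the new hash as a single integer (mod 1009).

Answer: 798

Derivation:
val('b') = 2, val('f') = 6
Position k = 2, exponent = n-1-k = 1
B^1 mod M = 7^1 mod 1009 = 7
Delta = (6 - 2) * 7 mod 1009 = 28
New hash = (770 + 28) mod 1009 = 798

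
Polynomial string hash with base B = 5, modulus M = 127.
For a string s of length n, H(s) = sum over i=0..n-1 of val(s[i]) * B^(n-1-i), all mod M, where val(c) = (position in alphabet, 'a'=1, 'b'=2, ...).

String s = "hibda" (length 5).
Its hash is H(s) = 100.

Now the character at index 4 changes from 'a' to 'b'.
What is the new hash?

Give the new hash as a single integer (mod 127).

val('a') = 1, val('b') = 2
Position k = 4, exponent = n-1-k = 0
B^0 mod M = 5^0 mod 127 = 1
Delta = (2 - 1) * 1 mod 127 = 1
New hash = (100 + 1) mod 127 = 101

Answer: 101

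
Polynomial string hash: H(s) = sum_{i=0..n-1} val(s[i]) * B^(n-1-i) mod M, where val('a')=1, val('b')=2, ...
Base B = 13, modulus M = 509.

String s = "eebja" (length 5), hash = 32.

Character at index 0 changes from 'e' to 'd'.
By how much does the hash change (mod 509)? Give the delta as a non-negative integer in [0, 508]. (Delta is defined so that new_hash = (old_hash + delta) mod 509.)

Answer: 452

Derivation:
Delta formula: (val(new) - val(old)) * B^(n-1-k) mod M
  val('d') - val('e') = 4 - 5 = -1
  B^(n-1-k) = 13^4 mod 509 = 57
  Delta = -1 * 57 mod 509 = 452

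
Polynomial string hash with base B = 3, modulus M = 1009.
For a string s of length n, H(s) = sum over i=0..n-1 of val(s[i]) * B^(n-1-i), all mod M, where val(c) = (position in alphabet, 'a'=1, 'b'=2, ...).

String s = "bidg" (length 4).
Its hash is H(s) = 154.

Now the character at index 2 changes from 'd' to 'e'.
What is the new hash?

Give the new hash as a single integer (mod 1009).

Answer: 157

Derivation:
val('d') = 4, val('e') = 5
Position k = 2, exponent = n-1-k = 1
B^1 mod M = 3^1 mod 1009 = 3
Delta = (5 - 4) * 3 mod 1009 = 3
New hash = (154 + 3) mod 1009 = 157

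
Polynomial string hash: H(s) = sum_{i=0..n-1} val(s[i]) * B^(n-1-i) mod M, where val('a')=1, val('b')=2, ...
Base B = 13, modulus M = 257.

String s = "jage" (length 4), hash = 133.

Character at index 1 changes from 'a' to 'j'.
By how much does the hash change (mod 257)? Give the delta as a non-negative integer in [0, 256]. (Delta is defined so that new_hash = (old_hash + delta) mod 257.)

Delta formula: (val(new) - val(old)) * B^(n-1-k) mod M
  val('j') - val('a') = 10 - 1 = 9
  B^(n-1-k) = 13^2 mod 257 = 169
  Delta = 9 * 169 mod 257 = 236

Answer: 236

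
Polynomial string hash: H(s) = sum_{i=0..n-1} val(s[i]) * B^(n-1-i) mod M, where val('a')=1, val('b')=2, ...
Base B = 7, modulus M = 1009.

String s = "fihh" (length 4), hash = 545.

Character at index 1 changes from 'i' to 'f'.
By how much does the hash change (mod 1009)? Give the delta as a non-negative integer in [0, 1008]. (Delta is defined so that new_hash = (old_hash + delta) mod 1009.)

Delta formula: (val(new) - val(old)) * B^(n-1-k) mod M
  val('f') - val('i') = 6 - 9 = -3
  B^(n-1-k) = 7^2 mod 1009 = 49
  Delta = -3 * 49 mod 1009 = 862

Answer: 862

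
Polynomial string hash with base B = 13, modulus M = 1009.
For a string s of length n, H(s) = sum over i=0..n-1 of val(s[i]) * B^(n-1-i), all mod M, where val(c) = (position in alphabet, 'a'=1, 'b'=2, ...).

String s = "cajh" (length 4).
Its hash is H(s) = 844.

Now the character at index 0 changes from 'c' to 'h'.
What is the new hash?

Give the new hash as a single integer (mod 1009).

Answer: 730

Derivation:
val('c') = 3, val('h') = 8
Position k = 0, exponent = n-1-k = 3
B^3 mod M = 13^3 mod 1009 = 179
Delta = (8 - 3) * 179 mod 1009 = 895
New hash = (844 + 895) mod 1009 = 730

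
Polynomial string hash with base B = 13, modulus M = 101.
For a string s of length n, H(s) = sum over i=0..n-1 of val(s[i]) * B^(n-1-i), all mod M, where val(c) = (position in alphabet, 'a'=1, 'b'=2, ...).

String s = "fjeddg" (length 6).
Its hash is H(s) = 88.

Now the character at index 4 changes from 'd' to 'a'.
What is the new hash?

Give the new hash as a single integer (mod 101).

Answer: 49

Derivation:
val('d') = 4, val('a') = 1
Position k = 4, exponent = n-1-k = 1
B^1 mod M = 13^1 mod 101 = 13
Delta = (1 - 4) * 13 mod 101 = 62
New hash = (88 + 62) mod 101 = 49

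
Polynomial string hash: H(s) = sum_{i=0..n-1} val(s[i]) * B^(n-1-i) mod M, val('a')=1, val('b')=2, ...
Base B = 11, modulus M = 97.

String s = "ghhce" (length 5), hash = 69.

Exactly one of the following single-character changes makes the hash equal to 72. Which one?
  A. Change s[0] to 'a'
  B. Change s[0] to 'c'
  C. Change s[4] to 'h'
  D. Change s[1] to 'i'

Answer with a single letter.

Option A: s[0]='g'->'a', delta=(1-7)*11^4 mod 97 = 36, hash=69+36 mod 97 = 8
Option B: s[0]='g'->'c', delta=(3-7)*11^4 mod 97 = 24, hash=69+24 mod 97 = 93
Option C: s[4]='e'->'h', delta=(8-5)*11^0 mod 97 = 3, hash=69+3 mod 97 = 72 <-- target
Option D: s[1]='h'->'i', delta=(9-8)*11^3 mod 97 = 70, hash=69+70 mod 97 = 42

Answer: C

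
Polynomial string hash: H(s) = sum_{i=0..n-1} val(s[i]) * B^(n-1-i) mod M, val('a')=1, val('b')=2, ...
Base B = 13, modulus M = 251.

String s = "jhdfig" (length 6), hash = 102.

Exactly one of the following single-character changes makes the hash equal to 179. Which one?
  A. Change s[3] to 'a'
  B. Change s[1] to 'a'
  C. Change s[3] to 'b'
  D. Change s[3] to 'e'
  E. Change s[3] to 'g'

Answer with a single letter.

Option A: s[3]='f'->'a', delta=(1-6)*13^2 mod 251 = 159, hash=102+159 mod 251 = 10
Option B: s[1]='h'->'a', delta=(1-8)*13^4 mod 251 = 120, hash=102+120 mod 251 = 222
Option C: s[3]='f'->'b', delta=(2-6)*13^2 mod 251 = 77, hash=102+77 mod 251 = 179 <-- target
Option D: s[3]='f'->'e', delta=(5-6)*13^2 mod 251 = 82, hash=102+82 mod 251 = 184
Option E: s[3]='f'->'g', delta=(7-6)*13^2 mod 251 = 169, hash=102+169 mod 251 = 20

Answer: C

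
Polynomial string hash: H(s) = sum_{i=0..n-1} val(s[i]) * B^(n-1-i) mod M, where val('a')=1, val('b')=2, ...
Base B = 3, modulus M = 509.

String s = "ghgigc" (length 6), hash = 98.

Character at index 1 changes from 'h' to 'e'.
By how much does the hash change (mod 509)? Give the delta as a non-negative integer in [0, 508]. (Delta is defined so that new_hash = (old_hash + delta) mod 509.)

Delta formula: (val(new) - val(old)) * B^(n-1-k) mod M
  val('e') - val('h') = 5 - 8 = -3
  B^(n-1-k) = 3^4 mod 509 = 81
  Delta = -3 * 81 mod 509 = 266

Answer: 266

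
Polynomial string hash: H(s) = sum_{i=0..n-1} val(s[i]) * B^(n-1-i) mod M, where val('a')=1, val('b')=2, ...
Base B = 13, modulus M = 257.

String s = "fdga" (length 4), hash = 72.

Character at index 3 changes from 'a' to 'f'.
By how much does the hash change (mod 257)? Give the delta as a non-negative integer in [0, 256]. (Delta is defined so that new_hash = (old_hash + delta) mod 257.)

Answer: 5

Derivation:
Delta formula: (val(new) - val(old)) * B^(n-1-k) mod M
  val('f') - val('a') = 6 - 1 = 5
  B^(n-1-k) = 13^0 mod 257 = 1
  Delta = 5 * 1 mod 257 = 5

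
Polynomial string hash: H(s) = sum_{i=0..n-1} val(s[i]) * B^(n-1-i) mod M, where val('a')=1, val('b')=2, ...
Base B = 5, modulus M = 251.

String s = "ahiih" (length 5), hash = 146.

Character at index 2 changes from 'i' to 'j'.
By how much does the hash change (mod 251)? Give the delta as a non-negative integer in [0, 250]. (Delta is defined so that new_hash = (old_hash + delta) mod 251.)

Answer: 25

Derivation:
Delta formula: (val(new) - val(old)) * B^(n-1-k) mod M
  val('j') - val('i') = 10 - 9 = 1
  B^(n-1-k) = 5^2 mod 251 = 25
  Delta = 1 * 25 mod 251 = 25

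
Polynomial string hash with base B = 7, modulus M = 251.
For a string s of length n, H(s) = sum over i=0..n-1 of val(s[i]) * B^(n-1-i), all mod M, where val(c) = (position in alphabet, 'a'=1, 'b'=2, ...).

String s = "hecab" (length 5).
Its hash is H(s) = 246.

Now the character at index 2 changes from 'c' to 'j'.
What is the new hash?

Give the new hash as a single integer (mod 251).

Answer: 87

Derivation:
val('c') = 3, val('j') = 10
Position k = 2, exponent = n-1-k = 2
B^2 mod M = 7^2 mod 251 = 49
Delta = (10 - 3) * 49 mod 251 = 92
New hash = (246 + 92) mod 251 = 87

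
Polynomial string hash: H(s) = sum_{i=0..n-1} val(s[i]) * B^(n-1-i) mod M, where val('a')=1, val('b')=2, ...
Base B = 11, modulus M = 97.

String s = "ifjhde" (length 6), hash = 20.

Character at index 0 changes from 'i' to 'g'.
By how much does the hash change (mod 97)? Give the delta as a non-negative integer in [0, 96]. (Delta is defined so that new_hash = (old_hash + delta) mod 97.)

Answer: 35

Derivation:
Delta formula: (val(new) - val(old)) * B^(n-1-k) mod M
  val('g') - val('i') = 7 - 9 = -2
  B^(n-1-k) = 11^5 mod 97 = 31
  Delta = -2 * 31 mod 97 = 35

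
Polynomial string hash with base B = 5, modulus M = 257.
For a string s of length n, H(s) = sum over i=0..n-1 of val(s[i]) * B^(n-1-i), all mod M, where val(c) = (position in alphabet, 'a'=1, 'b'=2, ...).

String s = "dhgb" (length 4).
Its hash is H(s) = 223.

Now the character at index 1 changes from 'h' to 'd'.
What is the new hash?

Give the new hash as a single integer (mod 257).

Answer: 123

Derivation:
val('h') = 8, val('d') = 4
Position k = 1, exponent = n-1-k = 2
B^2 mod M = 5^2 mod 257 = 25
Delta = (4 - 8) * 25 mod 257 = 157
New hash = (223 + 157) mod 257 = 123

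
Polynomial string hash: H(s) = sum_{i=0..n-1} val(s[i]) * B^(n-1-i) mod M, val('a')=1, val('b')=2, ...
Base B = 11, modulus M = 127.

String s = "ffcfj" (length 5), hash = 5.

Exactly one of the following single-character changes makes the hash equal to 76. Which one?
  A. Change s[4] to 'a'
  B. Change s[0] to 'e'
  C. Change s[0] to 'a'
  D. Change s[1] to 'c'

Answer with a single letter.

Option A: s[4]='j'->'a', delta=(1-10)*11^0 mod 127 = 118, hash=5+118 mod 127 = 123
Option B: s[0]='f'->'e', delta=(5-6)*11^4 mod 127 = 91, hash=5+91 mod 127 = 96
Option C: s[0]='f'->'a', delta=(1-6)*11^4 mod 127 = 74, hash=5+74 mod 127 = 79
Option D: s[1]='f'->'c', delta=(3-6)*11^3 mod 127 = 71, hash=5+71 mod 127 = 76 <-- target

Answer: D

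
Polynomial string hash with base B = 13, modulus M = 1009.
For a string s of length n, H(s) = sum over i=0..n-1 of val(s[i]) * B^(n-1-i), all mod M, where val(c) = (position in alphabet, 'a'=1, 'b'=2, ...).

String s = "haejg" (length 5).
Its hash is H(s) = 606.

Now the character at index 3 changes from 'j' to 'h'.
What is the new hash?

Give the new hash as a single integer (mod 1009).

val('j') = 10, val('h') = 8
Position k = 3, exponent = n-1-k = 1
B^1 mod M = 13^1 mod 1009 = 13
Delta = (8 - 10) * 13 mod 1009 = 983
New hash = (606 + 983) mod 1009 = 580

Answer: 580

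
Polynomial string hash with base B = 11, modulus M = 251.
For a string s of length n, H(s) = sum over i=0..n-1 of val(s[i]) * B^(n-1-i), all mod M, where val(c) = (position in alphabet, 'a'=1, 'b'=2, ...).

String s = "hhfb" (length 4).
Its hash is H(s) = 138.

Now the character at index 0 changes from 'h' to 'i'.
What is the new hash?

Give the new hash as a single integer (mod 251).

val('h') = 8, val('i') = 9
Position k = 0, exponent = n-1-k = 3
B^3 mod M = 11^3 mod 251 = 76
Delta = (9 - 8) * 76 mod 251 = 76
New hash = (138 + 76) mod 251 = 214

Answer: 214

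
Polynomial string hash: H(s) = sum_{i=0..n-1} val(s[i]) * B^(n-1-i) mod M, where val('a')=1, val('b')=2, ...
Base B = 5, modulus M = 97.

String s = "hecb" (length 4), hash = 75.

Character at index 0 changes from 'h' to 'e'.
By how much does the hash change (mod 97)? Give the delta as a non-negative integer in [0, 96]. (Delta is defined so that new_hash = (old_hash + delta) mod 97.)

Delta formula: (val(new) - val(old)) * B^(n-1-k) mod M
  val('e') - val('h') = 5 - 8 = -3
  B^(n-1-k) = 5^3 mod 97 = 28
  Delta = -3 * 28 mod 97 = 13

Answer: 13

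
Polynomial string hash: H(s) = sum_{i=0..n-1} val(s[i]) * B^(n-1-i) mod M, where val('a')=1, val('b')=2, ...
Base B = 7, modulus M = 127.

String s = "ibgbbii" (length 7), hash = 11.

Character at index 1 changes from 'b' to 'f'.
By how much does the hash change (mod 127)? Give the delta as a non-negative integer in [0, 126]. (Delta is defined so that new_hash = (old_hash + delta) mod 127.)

Delta formula: (val(new) - val(old)) * B^(n-1-k) mod M
  val('f') - val('b') = 6 - 2 = 4
  B^(n-1-k) = 7^5 mod 127 = 43
  Delta = 4 * 43 mod 127 = 45

Answer: 45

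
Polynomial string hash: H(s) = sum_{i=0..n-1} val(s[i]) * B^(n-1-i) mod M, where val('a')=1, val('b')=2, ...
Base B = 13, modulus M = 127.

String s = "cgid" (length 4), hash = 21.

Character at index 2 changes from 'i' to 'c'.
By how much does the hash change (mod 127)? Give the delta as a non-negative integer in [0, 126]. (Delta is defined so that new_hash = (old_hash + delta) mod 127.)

Delta formula: (val(new) - val(old)) * B^(n-1-k) mod M
  val('c') - val('i') = 3 - 9 = -6
  B^(n-1-k) = 13^1 mod 127 = 13
  Delta = -6 * 13 mod 127 = 49

Answer: 49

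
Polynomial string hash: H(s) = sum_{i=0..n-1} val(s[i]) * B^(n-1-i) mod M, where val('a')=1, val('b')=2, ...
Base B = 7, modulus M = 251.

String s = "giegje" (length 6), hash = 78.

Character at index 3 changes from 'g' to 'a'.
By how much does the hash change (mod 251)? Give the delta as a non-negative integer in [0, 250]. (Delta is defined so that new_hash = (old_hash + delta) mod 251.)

Delta formula: (val(new) - val(old)) * B^(n-1-k) mod M
  val('a') - val('g') = 1 - 7 = -6
  B^(n-1-k) = 7^2 mod 251 = 49
  Delta = -6 * 49 mod 251 = 208

Answer: 208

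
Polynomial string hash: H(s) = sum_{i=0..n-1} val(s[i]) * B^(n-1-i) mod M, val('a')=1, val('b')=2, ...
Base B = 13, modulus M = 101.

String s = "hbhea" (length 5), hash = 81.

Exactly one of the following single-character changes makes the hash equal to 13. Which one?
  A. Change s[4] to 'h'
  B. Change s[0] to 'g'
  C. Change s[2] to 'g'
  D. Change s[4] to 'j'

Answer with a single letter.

Answer: C

Derivation:
Option A: s[4]='a'->'h', delta=(8-1)*13^0 mod 101 = 7, hash=81+7 mod 101 = 88
Option B: s[0]='h'->'g', delta=(7-8)*13^4 mod 101 = 22, hash=81+22 mod 101 = 2
Option C: s[2]='h'->'g', delta=(7-8)*13^2 mod 101 = 33, hash=81+33 mod 101 = 13 <-- target
Option D: s[4]='a'->'j', delta=(10-1)*13^0 mod 101 = 9, hash=81+9 mod 101 = 90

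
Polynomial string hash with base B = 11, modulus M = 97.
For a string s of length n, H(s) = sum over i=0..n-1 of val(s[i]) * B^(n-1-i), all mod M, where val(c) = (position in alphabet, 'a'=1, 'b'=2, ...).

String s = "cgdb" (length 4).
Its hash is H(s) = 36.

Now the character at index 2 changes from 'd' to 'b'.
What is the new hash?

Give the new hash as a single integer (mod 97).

Answer: 14

Derivation:
val('d') = 4, val('b') = 2
Position k = 2, exponent = n-1-k = 1
B^1 mod M = 11^1 mod 97 = 11
Delta = (2 - 4) * 11 mod 97 = 75
New hash = (36 + 75) mod 97 = 14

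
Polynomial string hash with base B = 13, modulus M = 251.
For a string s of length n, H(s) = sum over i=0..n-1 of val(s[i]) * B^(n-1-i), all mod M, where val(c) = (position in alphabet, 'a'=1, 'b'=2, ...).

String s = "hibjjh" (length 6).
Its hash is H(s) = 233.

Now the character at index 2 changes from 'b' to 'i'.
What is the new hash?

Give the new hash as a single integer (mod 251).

Answer: 50

Derivation:
val('b') = 2, val('i') = 9
Position k = 2, exponent = n-1-k = 3
B^3 mod M = 13^3 mod 251 = 189
Delta = (9 - 2) * 189 mod 251 = 68
New hash = (233 + 68) mod 251 = 50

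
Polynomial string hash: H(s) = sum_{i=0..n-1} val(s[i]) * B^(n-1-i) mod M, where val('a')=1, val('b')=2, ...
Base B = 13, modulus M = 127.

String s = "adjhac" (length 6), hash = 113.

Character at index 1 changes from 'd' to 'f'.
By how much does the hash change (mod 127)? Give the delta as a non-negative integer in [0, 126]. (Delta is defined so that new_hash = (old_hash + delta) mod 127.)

Answer: 99

Derivation:
Delta formula: (val(new) - val(old)) * B^(n-1-k) mod M
  val('f') - val('d') = 6 - 4 = 2
  B^(n-1-k) = 13^4 mod 127 = 113
  Delta = 2 * 113 mod 127 = 99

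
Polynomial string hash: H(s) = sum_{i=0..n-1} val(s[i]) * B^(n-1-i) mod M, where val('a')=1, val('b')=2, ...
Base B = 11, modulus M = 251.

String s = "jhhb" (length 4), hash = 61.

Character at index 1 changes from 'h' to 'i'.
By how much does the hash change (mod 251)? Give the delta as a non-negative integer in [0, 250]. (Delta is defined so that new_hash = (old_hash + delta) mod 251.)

Delta formula: (val(new) - val(old)) * B^(n-1-k) mod M
  val('i') - val('h') = 9 - 8 = 1
  B^(n-1-k) = 11^2 mod 251 = 121
  Delta = 1 * 121 mod 251 = 121

Answer: 121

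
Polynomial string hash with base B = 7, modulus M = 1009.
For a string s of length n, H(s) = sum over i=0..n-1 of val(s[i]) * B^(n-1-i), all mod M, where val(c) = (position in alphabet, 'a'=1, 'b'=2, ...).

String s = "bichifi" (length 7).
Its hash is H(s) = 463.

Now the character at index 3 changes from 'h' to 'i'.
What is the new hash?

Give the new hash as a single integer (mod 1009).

Answer: 806

Derivation:
val('h') = 8, val('i') = 9
Position k = 3, exponent = n-1-k = 3
B^3 mod M = 7^3 mod 1009 = 343
Delta = (9 - 8) * 343 mod 1009 = 343
New hash = (463 + 343) mod 1009 = 806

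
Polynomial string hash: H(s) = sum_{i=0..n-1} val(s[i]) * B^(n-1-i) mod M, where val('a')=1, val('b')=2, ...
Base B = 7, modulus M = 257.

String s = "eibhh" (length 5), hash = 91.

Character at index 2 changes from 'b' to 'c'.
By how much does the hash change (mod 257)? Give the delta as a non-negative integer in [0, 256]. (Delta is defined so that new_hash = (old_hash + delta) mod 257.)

Delta formula: (val(new) - val(old)) * B^(n-1-k) mod M
  val('c') - val('b') = 3 - 2 = 1
  B^(n-1-k) = 7^2 mod 257 = 49
  Delta = 1 * 49 mod 257 = 49

Answer: 49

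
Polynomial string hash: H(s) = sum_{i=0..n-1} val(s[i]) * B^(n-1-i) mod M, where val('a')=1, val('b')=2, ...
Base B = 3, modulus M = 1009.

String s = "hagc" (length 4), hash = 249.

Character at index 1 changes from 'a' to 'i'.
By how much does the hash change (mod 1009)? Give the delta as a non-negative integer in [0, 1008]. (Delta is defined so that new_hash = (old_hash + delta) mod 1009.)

Answer: 72

Derivation:
Delta formula: (val(new) - val(old)) * B^(n-1-k) mod M
  val('i') - val('a') = 9 - 1 = 8
  B^(n-1-k) = 3^2 mod 1009 = 9
  Delta = 8 * 9 mod 1009 = 72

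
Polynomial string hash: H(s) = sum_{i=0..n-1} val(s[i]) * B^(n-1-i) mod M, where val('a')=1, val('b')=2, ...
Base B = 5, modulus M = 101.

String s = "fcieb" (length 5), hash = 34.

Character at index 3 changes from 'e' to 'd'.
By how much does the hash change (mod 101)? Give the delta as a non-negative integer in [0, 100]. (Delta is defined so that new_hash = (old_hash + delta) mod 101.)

Delta formula: (val(new) - val(old)) * B^(n-1-k) mod M
  val('d') - val('e') = 4 - 5 = -1
  B^(n-1-k) = 5^1 mod 101 = 5
  Delta = -1 * 5 mod 101 = 96

Answer: 96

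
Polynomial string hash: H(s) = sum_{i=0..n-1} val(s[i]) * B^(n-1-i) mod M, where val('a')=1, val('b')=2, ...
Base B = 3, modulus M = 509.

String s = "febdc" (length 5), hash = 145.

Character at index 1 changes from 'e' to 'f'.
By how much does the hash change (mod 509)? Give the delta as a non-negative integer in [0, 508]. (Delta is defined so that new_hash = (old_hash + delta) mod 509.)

Answer: 27

Derivation:
Delta formula: (val(new) - val(old)) * B^(n-1-k) mod M
  val('f') - val('e') = 6 - 5 = 1
  B^(n-1-k) = 3^3 mod 509 = 27
  Delta = 1 * 27 mod 509 = 27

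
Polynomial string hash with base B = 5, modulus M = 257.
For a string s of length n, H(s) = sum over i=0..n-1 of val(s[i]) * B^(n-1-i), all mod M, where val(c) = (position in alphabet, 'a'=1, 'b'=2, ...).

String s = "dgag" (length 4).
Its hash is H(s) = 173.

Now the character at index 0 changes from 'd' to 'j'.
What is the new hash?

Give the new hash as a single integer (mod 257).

val('d') = 4, val('j') = 10
Position k = 0, exponent = n-1-k = 3
B^3 mod M = 5^3 mod 257 = 125
Delta = (10 - 4) * 125 mod 257 = 236
New hash = (173 + 236) mod 257 = 152

Answer: 152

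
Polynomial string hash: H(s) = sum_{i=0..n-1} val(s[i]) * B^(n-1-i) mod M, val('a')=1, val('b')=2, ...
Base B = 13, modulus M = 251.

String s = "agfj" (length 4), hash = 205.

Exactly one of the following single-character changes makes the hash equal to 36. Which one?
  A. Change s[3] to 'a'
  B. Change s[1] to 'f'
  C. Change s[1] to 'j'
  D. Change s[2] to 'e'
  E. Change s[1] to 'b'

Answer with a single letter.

Answer: B

Derivation:
Option A: s[3]='j'->'a', delta=(1-10)*13^0 mod 251 = 242, hash=205+242 mod 251 = 196
Option B: s[1]='g'->'f', delta=(6-7)*13^2 mod 251 = 82, hash=205+82 mod 251 = 36 <-- target
Option C: s[1]='g'->'j', delta=(10-7)*13^2 mod 251 = 5, hash=205+5 mod 251 = 210
Option D: s[2]='f'->'e', delta=(5-6)*13^1 mod 251 = 238, hash=205+238 mod 251 = 192
Option E: s[1]='g'->'b', delta=(2-7)*13^2 mod 251 = 159, hash=205+159 mod 251 = 113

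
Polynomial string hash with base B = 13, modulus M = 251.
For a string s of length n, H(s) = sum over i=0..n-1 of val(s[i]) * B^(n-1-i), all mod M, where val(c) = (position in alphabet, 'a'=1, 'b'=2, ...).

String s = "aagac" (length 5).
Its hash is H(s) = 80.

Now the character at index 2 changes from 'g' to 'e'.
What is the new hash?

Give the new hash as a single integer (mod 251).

Answer: 244

Derivation:
val('g') = 7, val('e') = 5
Position k = 2, exponent = n-1-k = 2
B^2 mod M = 13^2 mod 251 = 169
Delta = (5 - 7) * 169 mod 251 = 164
New hash = (80 + 164) mod 251 = 244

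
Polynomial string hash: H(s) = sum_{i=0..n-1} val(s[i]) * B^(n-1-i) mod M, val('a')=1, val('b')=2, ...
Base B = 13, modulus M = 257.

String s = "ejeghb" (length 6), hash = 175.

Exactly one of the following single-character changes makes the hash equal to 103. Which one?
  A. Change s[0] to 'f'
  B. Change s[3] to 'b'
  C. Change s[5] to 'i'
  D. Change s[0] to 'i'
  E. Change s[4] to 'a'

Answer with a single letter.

Answer: A

Derivation:
Option A: s[0]='e'->'f', delta=(6-5)*13^5 mod 257 = 185, hash=175+185 mod 257 = 103 <-- target
Option B: s[3]='g'->'b', delta=(2-7)*13^2 mod 257 = 183, hash=175+183 mod 257 = 101
Option C: s[5]='b'->'i', delta=(9-2)*13^0 mod 257 = 7, hash=175+7 mod 257 = 182
Option D: s[0]='e'->'i', delta=(9-5)*13^5 mod 257 = 226, hash=175+226 mod 257 = 144
Option E: s[4]='h'->'a', delta=(1-8)*13^1 mod 257 = 166, hash=175+166 mod 257 = 84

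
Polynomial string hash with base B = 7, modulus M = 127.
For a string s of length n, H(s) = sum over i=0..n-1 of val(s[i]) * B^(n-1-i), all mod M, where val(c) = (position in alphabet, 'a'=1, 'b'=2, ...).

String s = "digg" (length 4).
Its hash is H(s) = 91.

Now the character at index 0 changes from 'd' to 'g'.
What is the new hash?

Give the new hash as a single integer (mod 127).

val('d') = 4, val('g') = 7
Position k = 0, exponent = n-1-k = 3
B^3 mod M = 7^3 mod 127 = 89
Delta = (7 - 4) * 89 mod 127 = 13
New hash = (91 + 13) mod 127 = 104

Answer: 104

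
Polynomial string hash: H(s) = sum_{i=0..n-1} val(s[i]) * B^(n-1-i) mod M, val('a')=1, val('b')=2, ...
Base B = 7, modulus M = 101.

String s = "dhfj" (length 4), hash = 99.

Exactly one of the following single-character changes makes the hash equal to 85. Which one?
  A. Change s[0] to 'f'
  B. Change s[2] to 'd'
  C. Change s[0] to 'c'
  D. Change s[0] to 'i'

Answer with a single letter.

Answer: B

Derivation:
Option A: s[0]='d'->'f', delta=(6-4)*7^3 mod 101 = 80, hash=99+80 mod 101 = 78
Option B: s[2]='f'->'d', delta=(4-6)*7^1 mod 101 = 87, hash=99+87 mod 101 = 85 <-- target
Option C: s[0]='d'->'c', delta=(3-4)*7^3 mod 101 = 61, hash=99+61 mod 101 = 59
Option D: s[0]='d'->'i', delta=(9-4)*7^3 mod 101 = 99, hash=99+99 mod 101 = 97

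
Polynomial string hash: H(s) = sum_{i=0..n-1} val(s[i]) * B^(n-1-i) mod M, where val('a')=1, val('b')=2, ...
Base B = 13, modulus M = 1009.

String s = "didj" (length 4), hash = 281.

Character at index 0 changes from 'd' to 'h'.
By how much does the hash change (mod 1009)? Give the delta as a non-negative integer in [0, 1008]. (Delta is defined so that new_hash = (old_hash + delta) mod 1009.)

Delta formula: (val(new) - val(old)) * B^(n-1-k) mod M
  val('h') - val('d') = 8 - 4 = 4
  B^(n-1-k) = 13^3 mod 1009 = 179
  Delta = 4 * 179 mod 1009 = 716

Answer: 716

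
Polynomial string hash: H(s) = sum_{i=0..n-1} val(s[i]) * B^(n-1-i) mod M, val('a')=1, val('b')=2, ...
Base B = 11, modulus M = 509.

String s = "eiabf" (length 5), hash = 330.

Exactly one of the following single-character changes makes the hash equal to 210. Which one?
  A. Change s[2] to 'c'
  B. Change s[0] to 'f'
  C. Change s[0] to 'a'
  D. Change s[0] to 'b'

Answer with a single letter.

Option A: s[2]='a'->'c', delta=(3-1)*11^2 mod 509 = 242, hash=330+242 mod 509 = 63
Option B: s[0]='e'->'f', delta=(6-5)*11^4 mod 509 = 389, hash=330+389 mod 509 = 210 <-- target
Option C: s[0]='e'->'a', delta=(1-5)*11^4 mod 509 = 480, hash=330+480 mod 509 = 301
Option D: s[0]='e'->'b', delta=(2-5)*11^4 mod 509 = 360, hash=330+360 mod 509 = 181

Answer: B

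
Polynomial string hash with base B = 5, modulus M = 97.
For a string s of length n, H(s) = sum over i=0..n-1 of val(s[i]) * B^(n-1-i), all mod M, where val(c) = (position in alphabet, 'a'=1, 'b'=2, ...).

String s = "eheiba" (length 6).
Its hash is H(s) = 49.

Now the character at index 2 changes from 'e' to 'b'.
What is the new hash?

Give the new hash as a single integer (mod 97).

val('e') = 5, val('b') = 2
Position k = 2, exponent = n-1-k = 3
B^3 mod M = 5^3 mod 97 = 28
Delta = (2 - 5) * 28 mod 97 = 13
New hash = (49 + 13) mod 97 = 62

Answer: 62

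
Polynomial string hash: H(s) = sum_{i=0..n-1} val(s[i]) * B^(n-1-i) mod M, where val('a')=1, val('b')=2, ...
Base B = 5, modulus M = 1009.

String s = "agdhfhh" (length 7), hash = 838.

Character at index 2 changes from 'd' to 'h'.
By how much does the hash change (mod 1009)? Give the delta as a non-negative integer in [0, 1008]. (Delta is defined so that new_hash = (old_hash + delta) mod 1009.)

Answer: 482

Derivation:
Delta formula: (val(new) - val(old)) * B^(n-1-k) mod M
  val('h') - val('d') = 8 - 4 = 4
  B^(n-1-k) = 5^4 mod 1009 = 625
  Delta = 4 * 625 mod 1009 = 482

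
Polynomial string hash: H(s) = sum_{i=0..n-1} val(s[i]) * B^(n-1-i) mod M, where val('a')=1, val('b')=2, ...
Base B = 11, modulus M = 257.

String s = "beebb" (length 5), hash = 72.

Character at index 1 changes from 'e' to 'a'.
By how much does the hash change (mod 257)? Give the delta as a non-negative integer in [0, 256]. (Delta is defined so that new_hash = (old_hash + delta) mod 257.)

Answer: 73

Derivation:
Delta formula: (val(new) - val(old)) * B^(n-1-k) mod M
  val('a') - val('e') = 1 - 5 = -4
  B^(n-1-k) = 11^3 mod 257 = 46
  Delta = -4 * 46 mod 257 = 73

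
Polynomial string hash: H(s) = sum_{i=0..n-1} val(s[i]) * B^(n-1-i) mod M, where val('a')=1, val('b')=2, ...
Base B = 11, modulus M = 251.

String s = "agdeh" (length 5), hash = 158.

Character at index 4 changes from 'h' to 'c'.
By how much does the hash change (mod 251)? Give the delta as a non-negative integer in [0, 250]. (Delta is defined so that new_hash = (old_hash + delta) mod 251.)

Answer: 246

Derivation:
Delta formula: (val(new) - val(old)) * B^(n-1-k) mod M
  val('c') - val('h') = 3 - 8 = -5
  B^(n-1-k) = 11^0 mod 251 = 1
  Delta = -5 * 1 mod 251 = 246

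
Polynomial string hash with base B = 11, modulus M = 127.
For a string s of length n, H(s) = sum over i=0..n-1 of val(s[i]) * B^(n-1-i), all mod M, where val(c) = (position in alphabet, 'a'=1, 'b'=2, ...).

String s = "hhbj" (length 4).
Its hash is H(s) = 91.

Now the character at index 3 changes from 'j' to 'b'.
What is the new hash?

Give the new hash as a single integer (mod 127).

Answer: 83

Derivation:
val('j') = 10, val('b') = 2
Position k = 3, exponent = n-1-k = 0
B^0 mod M = 11^0 mod 127 = 1
Delta = (2 - 10) * 1 mod 127 = 119
New hash = (91 + 119) mod 127 = 83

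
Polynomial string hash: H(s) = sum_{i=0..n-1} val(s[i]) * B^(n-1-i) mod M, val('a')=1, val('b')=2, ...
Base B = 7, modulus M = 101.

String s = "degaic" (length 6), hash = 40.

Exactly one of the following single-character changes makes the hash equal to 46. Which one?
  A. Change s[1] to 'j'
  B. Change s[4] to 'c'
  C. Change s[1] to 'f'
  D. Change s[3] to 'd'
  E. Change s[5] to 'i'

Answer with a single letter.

Option A: s[1]='e'->'j', delta=(10-5)*7^4 mod 101 = 87, hash=40+87 mod 101 = 26
Option B: s[4]='i'->'c', delta=(3-9)*7^1 mod 101 = 59, hash=40+59 mod 101 = 99
Option C: s[1]='e'->'f', delta=(6-5)*7^4 mod 101 = 78, hash=40+78 mod 101 = 17
Option D: s[3]='a'->'d', delta=(4-1)*7^2 mod 101 = 46, hash=40+46 mod 101 = 86
Option E: s[5]='c'->'i', delta=(9-3)*7^0 mod 101 = 6, hash=40+6 mod 101 = 46 <-- target

Answer: E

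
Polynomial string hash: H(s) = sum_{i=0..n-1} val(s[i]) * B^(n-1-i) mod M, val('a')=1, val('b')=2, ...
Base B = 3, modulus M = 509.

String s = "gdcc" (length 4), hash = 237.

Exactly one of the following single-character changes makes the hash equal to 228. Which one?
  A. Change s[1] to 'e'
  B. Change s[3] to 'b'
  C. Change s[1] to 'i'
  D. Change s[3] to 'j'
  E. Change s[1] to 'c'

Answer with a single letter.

Answer: E

Derivation:
Option A: s[1]='d'->'e', delta=(5-4)*3^2 mod 509 = 9, hash=237+9 mod 509 = 246
Option B: s[3]='c'->'b', delta=(2-3)*3^0 mod 509 = 508, hash=237+508 mod 509 = 236
Option C: s[1]='d'->'i', delta=(9-4)*3^2 mod 509 = 45, hash=237+45 mod 509 = 282
Option D: s[3]='c'->'j', delta=(10-3)*3^0 mod 509 = 7, hash=237+7 mod 509 = 244
Option E: s[1]='d'->'c', delta=(3-4)*3^2 mod 509 = 500, hash=237+500 mod 509 = 228 <-- target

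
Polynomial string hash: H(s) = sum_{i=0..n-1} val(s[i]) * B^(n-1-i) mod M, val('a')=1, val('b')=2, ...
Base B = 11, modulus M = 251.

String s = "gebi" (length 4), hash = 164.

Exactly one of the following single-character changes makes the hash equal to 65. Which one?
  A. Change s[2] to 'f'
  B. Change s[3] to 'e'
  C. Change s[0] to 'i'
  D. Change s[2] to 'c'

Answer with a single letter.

Answer: C

Derivation:
Option A: s[2]='b'->'f', delta=(6-2)*11^1 mod 251 = 44, hash=164+44 mod 251 = 208
Option B: s[3]='i'->'e', delta=(5-9)*11^0 mod 251 = 247, hash=164+247 mod 251 = 160
Option C: s[0]='g'->'i', delta=(9-7)*11^3 mod 251 = 152, hash=164+152 mod 251 = 65 <-- target
Option D: s[2]='b'->'c', delta=(3-2)*11^1 mod 251 = 11, hash=164+11 mod 251 = 175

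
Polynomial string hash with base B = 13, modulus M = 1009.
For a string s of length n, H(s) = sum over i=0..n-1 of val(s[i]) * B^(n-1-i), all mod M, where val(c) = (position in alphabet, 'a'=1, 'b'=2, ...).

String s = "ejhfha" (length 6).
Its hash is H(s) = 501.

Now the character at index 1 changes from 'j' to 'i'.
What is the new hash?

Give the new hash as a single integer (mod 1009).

Answer: 192

Derivation:
val('j') = 10, val('i') = 9
Position k = 1, exponent = n-1-k = 4
B^4 mod M = 13^4 mod 1009 = 309
Delta = (9 - 10) * 309 mod 1009 = 700
New hash = (501 + 700) mod 1009 = 192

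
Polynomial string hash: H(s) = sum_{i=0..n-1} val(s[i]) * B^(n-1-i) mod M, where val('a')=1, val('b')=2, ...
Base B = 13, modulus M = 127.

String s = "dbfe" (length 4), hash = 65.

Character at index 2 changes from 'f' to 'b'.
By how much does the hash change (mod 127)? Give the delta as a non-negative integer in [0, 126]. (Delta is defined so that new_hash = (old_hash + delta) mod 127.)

Answer: 75

Derivation:
Delta formula: (val(new) - val(old)) * B^(n-1-k) mod M
  val('b') - val('f') = 2 - 6 = -4
  B^(n-1-k) = 13^1 mod 127 = 13
  Delta = -4 * 13 mod 127 = 75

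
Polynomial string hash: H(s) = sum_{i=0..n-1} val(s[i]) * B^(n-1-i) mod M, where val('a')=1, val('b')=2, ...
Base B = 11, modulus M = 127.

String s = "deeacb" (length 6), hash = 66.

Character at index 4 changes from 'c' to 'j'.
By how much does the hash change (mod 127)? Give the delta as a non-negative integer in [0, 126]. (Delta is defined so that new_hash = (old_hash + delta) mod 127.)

Answer: 77

Derivation:
Delta formula: (val(new) - val(old)) * B^(n-1-k) mod M
  val('j') - val('c') = 10 - 3 = 7
  B^(n-1-k) = 11^1 mod 127 = 11
  Delta = 7 * 11 mod 127 = 77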